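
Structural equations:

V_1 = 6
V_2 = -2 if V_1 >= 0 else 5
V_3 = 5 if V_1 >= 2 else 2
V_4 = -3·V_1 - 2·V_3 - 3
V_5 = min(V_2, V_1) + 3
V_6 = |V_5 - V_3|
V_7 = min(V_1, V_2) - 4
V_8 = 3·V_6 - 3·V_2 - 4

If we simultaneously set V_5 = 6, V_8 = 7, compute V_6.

The joint intervention fixes V_5 = 6, V_8 = 7, removing each variable's own equation.
V_3 = 5 if V_1 >= 2 else 2  [with V_1=6]  = 5
V_6 = |V_5 - V_3|  [with V_5=6, V_3=5]  = 1

1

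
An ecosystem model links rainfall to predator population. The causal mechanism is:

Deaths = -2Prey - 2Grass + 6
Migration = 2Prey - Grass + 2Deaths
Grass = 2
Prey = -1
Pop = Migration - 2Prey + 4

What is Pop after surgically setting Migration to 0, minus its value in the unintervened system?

-4

Intervening sets Migration = 0 and removes its equation (Migration = 2Prey - Grass + 2Deaths).
Pop = Migration - 2Prey + 4  [with Migration=0, Prey=-1]  = 6
Without intervention: Deaths = -2Prey - 2Grass + 6  [with Prey=-1, Grass=2]  = 4; Migration = 2Prey - Grass + 2Deaths  [with Prey=-1, Grass=2, Deaths=4]  = 4; Pop = Migration - 2Prey + 4  [with Migration=4, Prey=-1]  = 10.
Change = 6 − 10 = -4.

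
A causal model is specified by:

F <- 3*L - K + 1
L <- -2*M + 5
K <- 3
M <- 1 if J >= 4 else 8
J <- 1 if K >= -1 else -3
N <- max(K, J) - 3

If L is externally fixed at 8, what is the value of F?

22

The intervention breaks the incoming arrows to L: L <- -2*M + 5 no longer applies, and L = 8.
F = 3*L - K + 1  [with L=8, K=3]  = 22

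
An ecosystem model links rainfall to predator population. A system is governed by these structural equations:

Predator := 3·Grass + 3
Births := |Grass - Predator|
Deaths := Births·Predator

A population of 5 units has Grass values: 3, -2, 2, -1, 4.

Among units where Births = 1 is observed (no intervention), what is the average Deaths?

E[Deaths|Births=1] averages over only the 2 units with Births=1 (Grass = -2, -1): Deaths = -3, 0, mean -1.5.

-1.5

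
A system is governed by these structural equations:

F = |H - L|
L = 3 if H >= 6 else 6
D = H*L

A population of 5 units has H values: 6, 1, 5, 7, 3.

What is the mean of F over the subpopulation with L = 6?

Observing L=6 restricts to units where L's equation naturally yields 6: H ∈ {1, 5, 3}. In that subpopulation F = 5, 1, 3, mean 3.

3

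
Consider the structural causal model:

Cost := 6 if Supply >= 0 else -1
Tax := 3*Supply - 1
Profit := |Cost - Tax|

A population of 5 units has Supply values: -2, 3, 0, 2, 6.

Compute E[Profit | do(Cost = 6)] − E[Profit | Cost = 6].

Under do(Cost=6), Cost's equation is replaced by Cost=6 for every unit. Per-unit Profit: 13, 2, 7, 1, 11. Mean = 6.8.
E[Profit|Cost=6] averages over only the 4 units with Cost=6 (Supply = 3, 0, 2, 6): Profit = 2, 7, 1, 11, mean 5.25.
Difference = 6.8 − 5.25 = 1.55.

1.55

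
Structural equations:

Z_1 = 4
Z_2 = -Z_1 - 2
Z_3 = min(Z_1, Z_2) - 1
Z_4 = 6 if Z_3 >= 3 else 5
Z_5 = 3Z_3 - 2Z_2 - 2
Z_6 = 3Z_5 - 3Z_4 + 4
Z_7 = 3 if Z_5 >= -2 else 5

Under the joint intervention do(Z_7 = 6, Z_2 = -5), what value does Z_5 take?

-10

The joint intervention fixes Z_7 = 6, Z_2 = -5, removing each variable's own equation.
Z_3 = min(Z_1, Z_2) - 1  [with Z_1=4, Z_2=-5]  = -6
Z_5 = 3Z_3 - 2Z_2 - 2  [with Z_3=-6, Z_2=-5]  = -10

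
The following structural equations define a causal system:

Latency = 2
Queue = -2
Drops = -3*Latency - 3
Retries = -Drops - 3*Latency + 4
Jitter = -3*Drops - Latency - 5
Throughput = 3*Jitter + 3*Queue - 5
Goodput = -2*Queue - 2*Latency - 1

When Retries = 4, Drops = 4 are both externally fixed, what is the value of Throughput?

-68

The joint intervention fixes Retries = 4, Drops = 4, removing each variable's own equation.
Jitter = -3*Drops - Latency - 5  [with Drops=4, Latency=2]  = -19
Throughput = 3*Jitter + 3*Queue - 5  [with Jitter=-19, Queue=-2]  = -68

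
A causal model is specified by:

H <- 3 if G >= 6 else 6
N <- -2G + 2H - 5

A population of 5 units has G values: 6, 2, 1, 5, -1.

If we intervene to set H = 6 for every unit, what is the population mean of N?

Under do(H=6), H's equation is replaced by H=6 for every unit. Per-unit N: -5, 3, 5, -3, 9. Mean = 1.8.

1.8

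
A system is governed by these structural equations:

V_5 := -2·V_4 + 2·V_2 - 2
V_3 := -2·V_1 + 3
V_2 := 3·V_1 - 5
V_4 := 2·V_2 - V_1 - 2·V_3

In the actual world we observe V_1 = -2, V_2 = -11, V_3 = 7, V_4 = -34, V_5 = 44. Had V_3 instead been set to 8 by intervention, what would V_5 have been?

do(V_3=8) replaces the equation V_3 := -2·V_1 + 3 with the constant V_3 = 8.
V_2 = 3·V_1 - 5  [with V_1=-2]  = -11
V_4 = 2·V_2 - V_1 - 2·V_3  [with V_2=-11, V_1=-2, V_3=8]  = -36
V_5 = -2·V_4 + 2·V_2 - 2  [with V_4=-36, V_2=-11]  = 48

48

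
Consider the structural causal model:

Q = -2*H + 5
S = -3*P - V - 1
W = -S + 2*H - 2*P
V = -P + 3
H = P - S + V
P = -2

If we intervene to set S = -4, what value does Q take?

The intervention breaks the incoming arrows to S: S = -3*P - V - 1 no longer applies, and S = -4.
V = -P + 3  [with P=-2]  = 5
H = P - S + V  [with P=-2, S=-4, V=5]  = 7
Q = -2*H + 5  [with H=7]  = -9

-9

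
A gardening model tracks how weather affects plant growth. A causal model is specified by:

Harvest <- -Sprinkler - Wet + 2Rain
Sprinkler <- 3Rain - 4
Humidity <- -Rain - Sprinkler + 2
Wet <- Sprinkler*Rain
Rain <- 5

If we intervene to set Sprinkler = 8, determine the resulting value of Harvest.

-38

do(Sprinkler=8) replaces the equation Sprinkler <- 3Rain - 4 with the constant Sprinkler = 8.
Wet = Sprinkler*Rain  [with Sprinkler=8, Rain=5]  = 40
Harvest = -Sprinkler - Wet + 2Rain  [with Sprinkler=8, Wet=40, Rain=5]  = -38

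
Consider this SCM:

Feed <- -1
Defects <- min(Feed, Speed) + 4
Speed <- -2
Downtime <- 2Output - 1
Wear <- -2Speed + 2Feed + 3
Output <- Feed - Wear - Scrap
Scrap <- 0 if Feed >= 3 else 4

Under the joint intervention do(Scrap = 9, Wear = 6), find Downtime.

-33

The joint intervention fixes Scrap = 9, Wear = 6, removing each variable's own equation.
Output = Feed - Wear - Scrap  [with Feed=-1, Wear=6, Scrap=9]  = -16
Downtime = 2Output - 1  [with Output=-16]  = -33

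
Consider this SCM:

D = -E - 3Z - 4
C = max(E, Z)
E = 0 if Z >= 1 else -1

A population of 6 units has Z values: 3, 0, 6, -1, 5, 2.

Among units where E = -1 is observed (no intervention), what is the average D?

E[D|E=-1] averages over only the 2 units with E=-1 (Z = 0, -1): D = -3, 0, mean -1.5.

-1.5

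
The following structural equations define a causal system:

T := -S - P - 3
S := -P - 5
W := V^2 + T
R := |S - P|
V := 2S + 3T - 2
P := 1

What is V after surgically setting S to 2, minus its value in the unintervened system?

-8

Under do(S=2), the mechanism S := -P - 5 is discarded; S is fixed at 2.
T = -S - P - 3  [with S=2, P=1]  = -6
V = 2S + 3T - 2  [with S=2, T=-6]  = -16
Without intervention: S = -P - 5  [with P=1]  = -6; T = -S - P - 3  [with S=-6, P=1]  = 2; V = 2S + 3T - 2  [with S=-6, T=2]  = -8.
Change = -16 − (-8) = -8.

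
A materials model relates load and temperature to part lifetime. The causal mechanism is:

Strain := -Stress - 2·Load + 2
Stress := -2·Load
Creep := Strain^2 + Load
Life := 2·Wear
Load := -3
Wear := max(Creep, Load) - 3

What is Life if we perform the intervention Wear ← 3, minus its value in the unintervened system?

The intervention breaks the incoming arrows to Wear: Wear := max(Creep, Load) - 3 no longer applies, and Wear = 3.
Life = 2·Wear  [with Wear=3]  = 6
Without intervention: Stress = -2·Load  [with Load=-3]  = 6; Strain = -Stress - 2·Load + 2  [with Stress=6, Load=-3]  = 2; Creep = Strain^2 + Load  [with Strain=2, Load=-3]  = 1; Wear = max(Creep, Load) - 3  [with Creep=1, Load=-3]  = -2; Life = 2·Wear  [with Wear=-2]  = -4.
Change = 6 − (-4) = 10.

10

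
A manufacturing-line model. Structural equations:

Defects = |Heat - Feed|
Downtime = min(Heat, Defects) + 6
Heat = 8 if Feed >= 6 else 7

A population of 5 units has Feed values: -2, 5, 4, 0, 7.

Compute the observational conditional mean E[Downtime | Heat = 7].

10.75

Conditioning on Heat=7 selects the 4 unit(s) with Feed ∈ {-2, 5, 4, 0}. Their Downtime values: 13, 8, 9, 13. Mean = 10.75.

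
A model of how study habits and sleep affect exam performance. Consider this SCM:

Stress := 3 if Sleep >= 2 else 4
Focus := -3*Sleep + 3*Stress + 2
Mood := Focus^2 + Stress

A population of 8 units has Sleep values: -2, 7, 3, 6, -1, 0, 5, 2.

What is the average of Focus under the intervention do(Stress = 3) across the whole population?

do(Stress=3) breaks Stress's dependence on Sleep. With Stress=3 fixed, Focus across the units is 17, -10, 2, -7, 14, 11, -4, 5, mean 3.5.

3.5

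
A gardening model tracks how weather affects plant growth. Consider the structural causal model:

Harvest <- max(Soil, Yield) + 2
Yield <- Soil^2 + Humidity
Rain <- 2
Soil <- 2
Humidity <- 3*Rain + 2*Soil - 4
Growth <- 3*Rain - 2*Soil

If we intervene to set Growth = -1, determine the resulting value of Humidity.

The intervention breaks the incoming arrows to Growth: Growth <- 3*Rain - 2*Soil no longer applies, and Growth = -1.
Humidity is not downstream of the intervention, so its value is determined by the original equations.
Humidity = 3*Rain + 2*Soil - 4  [with Rain=2, Soil=2]  = 6

6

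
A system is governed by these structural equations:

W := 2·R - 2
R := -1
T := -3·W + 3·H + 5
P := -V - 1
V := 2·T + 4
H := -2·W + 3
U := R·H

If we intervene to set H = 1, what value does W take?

-4

Under do(H=1), the mechanism H := -2·W + 3 is discarded; H is fixed at 1.
Since W is not a descendant of the intervened variable, it is unaffected.
W = 2·R - 2  [with R=-1]  = -4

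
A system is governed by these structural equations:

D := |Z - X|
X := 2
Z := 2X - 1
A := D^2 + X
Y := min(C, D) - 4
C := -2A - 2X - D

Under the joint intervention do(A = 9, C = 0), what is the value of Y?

-4

The joint intervention fixes A = 9, C = 0, removing each variable's own equation.
Z = 2X - 1  [with X=2]  = 3
D = |Z - X|  [with Z=3, X=2]  = 1
Y = min(C, D) - 4  [with C=0, D=1]  = -4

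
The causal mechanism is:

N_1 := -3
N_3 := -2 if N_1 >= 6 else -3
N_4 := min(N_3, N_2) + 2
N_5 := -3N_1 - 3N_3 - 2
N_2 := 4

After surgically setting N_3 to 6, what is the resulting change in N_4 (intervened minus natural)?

7

The intervention breaks the incoming arrows to N_3: N_3 := -2 if N_1 >= 6 else -3 no longer applies, and N_3 = 6.
N_4 = min(N_3, N_2) + 2  [with N_3=6, N_2=4]  = 6
Without intervention: N_3 = -2 if N_1 >= 6 else -3  [with N_1=-3]  = -3; N_4 = min(N_3, N_2) + 2  [with N_3=-3, N_2=4]  = -1.
Change = 6 − (-1) = 7.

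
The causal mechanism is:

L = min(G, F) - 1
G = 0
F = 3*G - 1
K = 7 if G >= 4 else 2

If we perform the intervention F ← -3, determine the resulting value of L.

The intervention breaks the incoming arrows to F: F = 3*G - 1 no longer applies, and F = -3.
L = min(G, F) - 1  [with G=0, F=-3]  = -4

-4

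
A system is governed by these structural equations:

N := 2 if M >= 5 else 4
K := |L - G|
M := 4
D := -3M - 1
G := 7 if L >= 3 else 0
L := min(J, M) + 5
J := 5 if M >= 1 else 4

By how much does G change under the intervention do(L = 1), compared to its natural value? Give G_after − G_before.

Intervening sets L = 1 and removes its equation (L := min(J, M) + 5).
G = 7 if L >= 3 else 0  [with L=1]  = 0
Without intervention: J = 5 if M >= 1 else 4  [with M=4]  = 5; L = min(J, M) + 5  [with J=5, M=4]  = 9; G = 7 if L >= 3 else 0  [with L=9]  = 7.
Change = 0 − 7 = -7.

-7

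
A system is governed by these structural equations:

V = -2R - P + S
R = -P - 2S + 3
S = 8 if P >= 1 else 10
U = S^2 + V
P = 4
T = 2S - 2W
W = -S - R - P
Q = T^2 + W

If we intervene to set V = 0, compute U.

The intervention breaks the incoming arrows to V: V = -2R - P + S no longer applies, and V = 0.
S = 8 if P >= 1 else 10  [with P=4]  = 8
U = S^2 + V  [with S=8, V=0]  = 64

64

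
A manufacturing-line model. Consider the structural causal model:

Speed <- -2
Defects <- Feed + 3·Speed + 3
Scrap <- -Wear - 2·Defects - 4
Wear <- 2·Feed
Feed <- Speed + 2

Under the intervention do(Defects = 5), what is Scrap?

Intervening sets Defects = 5 and removes its equation (Defects <- Feed + 3·Speed + 3).
Feed = Speed + 2  [with Speed=-2]  = 0
Wear = 2·Feed  [with Feed=0]  = 0
Scrap = -Wear - 2·Defects - 4  [with Wear=0, Defects=5]  = -14

-14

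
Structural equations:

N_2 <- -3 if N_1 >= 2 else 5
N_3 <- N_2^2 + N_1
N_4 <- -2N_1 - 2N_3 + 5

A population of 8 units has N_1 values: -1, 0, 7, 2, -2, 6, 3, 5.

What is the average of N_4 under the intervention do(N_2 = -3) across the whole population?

-23

Under do(N_2=-3), N_2's equation is replaced by N_2=-3 for every unit. Per-unit N_4: -9, -13, -41, -21, -5, -37, -25, -33. Mean = -23.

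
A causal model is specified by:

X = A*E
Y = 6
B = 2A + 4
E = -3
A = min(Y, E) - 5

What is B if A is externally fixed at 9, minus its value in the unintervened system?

The intervention breaks the incoming arrows to A: A = min(Y, E) - 5 no longer applies, and A = 9.
B = 2A + 4  [with A=9]  = 22
Without intervention: A = min(Y, E) - 5  [with Y=6, E=-3]  = -8; B = 2A + 4  [with A=-8]  = -12.
Change = 22 − (-12) = 34.

34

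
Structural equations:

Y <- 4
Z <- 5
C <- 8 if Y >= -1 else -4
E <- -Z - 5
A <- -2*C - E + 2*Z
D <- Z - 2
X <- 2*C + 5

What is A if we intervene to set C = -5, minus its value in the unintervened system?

26

do(C=-5) replaces the equation C <- 8 if Y >= -1 else -4 with the constant C = -5.
E = -Z - 5  [with Z=5]  = -10
A = -2*C - E + 2*Z  [with C=-5, E=-10, Z=5]  = 30
Without intervention: C = 8 if Y >= -1 else -4  [with Y=4]  = 8; E = -Z - 5  [with Z=5]  = -10; A = -2*C - E + 2*Z  [with C=8, E=-10, Z=5]  = 4.
Change = 30 − 4 = 26.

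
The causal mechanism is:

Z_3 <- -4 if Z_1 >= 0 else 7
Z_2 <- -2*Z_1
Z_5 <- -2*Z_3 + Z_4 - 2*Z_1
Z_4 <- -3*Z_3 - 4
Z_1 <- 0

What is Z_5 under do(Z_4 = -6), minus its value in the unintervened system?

Intervening sets Z_4 = -6 and removes its equation (Z_4 <- -3*Z_3 - 4).
Z_3 = -4 if Z_1 >= 0 else 7  [with Z_1=0]  = -4
Z_5 = -2*Z_3 + Z_4 - 2*Z_1  [with Z_3=-4, Z_4=-6, Z_1=0]  = 2
Without intervention: Z_3 = -4 if Z_1 >= 0 else 7  [with Z_1=0]  = -4; Z_4 = -3*Z_3 - 4  [with Z_3=-4]  = 8; Z_5 = -2*Z_3 + Z_4 - 2*Z_1  [with Z_3=-4, Z_4=8, Z_1=0]  = 16.
Change = 2 − 16 = -14.

-14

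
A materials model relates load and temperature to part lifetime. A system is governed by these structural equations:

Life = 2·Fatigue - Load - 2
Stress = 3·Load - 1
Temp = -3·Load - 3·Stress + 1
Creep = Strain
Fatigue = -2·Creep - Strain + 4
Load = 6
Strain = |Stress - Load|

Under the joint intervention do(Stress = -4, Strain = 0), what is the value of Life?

0

Under do(Stress = -4, Strain = 0), each intervened variable's structural equation is replaced by its fixed value.
Creep = Strain  [with Strain=0]  = 0
Fatigue = -2·Creep - Strain + 4  [with Creep=0, Strain=0]  = 4
Life = 2·Fatigue - Load - 2  [with Fatigue=4, Load=6]  = 0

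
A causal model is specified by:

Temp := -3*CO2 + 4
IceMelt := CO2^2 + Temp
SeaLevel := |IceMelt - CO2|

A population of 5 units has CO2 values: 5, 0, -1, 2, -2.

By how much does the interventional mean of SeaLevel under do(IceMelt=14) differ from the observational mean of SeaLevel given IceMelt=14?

The intervention sets IceMelt=14 in all 5 units regardless of CO2. Recomputing SeaLevel per unit gives 9, 14, 15, 12, 16; average 13.2.
E[SeaLevel|IceMelt=14] averages over only the 2 units with IceMelt=14 (CO2 = 5, -2): SeaLevel = 9, 16, mean 12.5.
Difference = 13.2 − 12.5 = 0.7.

0.7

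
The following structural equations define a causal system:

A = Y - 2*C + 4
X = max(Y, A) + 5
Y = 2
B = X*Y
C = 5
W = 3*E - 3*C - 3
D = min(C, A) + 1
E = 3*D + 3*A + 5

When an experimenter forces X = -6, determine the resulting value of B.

Intervening sets X = -6 and removes its equation (X = max(Y, A) + 5).
B = X*Y  [with X=-6, Y=2]  = -12

-12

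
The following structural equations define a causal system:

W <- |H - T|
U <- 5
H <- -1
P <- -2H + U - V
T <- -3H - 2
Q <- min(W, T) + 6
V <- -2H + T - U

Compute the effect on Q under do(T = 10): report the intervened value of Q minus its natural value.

9

The intervention breaks the incoming arrows to T: T <- -3H - 2 no longer applies, and T = 10.
W = |H - T|  [with H=-1, T=10]  = 11
Q = min(W, T) + 6  [with W=11, T=10]  = 16
Without intervention: T = -3H - 2  [with H=-1]  = 1; W = |H - T|  [with H=-1, T=1]  = 2; Q = min(W, T) + 6  [with W=2, T=1]  = 7.
Change = 16 − 7 = 9.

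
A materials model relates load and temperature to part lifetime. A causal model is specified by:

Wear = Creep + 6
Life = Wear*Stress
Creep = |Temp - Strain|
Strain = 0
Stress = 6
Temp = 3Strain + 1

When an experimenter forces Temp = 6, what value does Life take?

72

The intervention breaks the incoming arrows to Temp: Temp = 3Strain + 1 no longer applies, and Temp = 6.
Creep = |Temp - Strain|  [with Temp=6, Strain=0]  = 6
Wear = Creep + 6  [with Creep=6]  = 12
Life = Wear*Stress  [with Wear=12, Stress=6]  = 72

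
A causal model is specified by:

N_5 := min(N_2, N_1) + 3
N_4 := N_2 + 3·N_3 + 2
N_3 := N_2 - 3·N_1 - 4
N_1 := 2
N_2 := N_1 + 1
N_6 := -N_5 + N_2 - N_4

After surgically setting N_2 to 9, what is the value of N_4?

8

Under do(N_2=9), the mechanism N_2 := N_1 + 1 is discarded; N_2 is fixed at 9.
N_3 = N_2 - 3·N_1 - 4  [with N_2=9, N_1=2]  = -1
N_4 = N_2 + 3·N_3 + 2  [with N_2=9, N_3=-1]  = 8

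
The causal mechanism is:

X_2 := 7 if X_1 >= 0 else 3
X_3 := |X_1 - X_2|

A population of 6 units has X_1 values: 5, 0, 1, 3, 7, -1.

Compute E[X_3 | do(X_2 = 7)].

4.5

The intervention sets X_2=7 in all 6 units regardless of X_1. Recomputing X_3 per unit gives 2, 7, 6, 4, 0, 8; average 4.5.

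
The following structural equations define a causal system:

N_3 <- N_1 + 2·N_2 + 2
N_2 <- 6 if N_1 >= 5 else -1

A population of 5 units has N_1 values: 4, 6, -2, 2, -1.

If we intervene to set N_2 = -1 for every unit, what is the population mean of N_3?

1.8

Under do(N_2=-1), N_2's equation is replaced by N_2=-1 for every unit. Per-unit N_3: 4, 6, -2, 2, -1. Mean = 1.8.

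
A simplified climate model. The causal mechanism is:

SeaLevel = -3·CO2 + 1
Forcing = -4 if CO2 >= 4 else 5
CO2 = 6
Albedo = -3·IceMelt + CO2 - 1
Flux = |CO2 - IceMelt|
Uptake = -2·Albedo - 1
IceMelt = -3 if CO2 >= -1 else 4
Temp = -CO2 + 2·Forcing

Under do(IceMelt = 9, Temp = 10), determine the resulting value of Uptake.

43

The joint intervention fixes IceMelt = 9, Temp = 10, removing each variable's own equation.
Albedo = -3·IceMelt + CO2 - 1  [with IceMelt=9, CO2=6]  = -22
Uptake = -2·Albedo - 1  [with Albedo=-22]  = 43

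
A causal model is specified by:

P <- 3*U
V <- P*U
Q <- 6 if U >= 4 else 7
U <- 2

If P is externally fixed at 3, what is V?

6

Under do(P=3), the mechanism P <- 3*U is discarded; P is fixed at 3.
V = P*U  [with P=3, U=2]  = 6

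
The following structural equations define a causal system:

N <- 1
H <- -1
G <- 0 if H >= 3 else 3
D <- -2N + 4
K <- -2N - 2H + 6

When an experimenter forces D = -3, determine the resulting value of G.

The intervention breaks the incoming arrows to D: D <- -2N + 4 no longer applies, and D = -3.
Since G is not a descendant of the intervened variable, it is unaffected.
G = 0 if H >= 3 else 3  [with H=-1]  = 3

3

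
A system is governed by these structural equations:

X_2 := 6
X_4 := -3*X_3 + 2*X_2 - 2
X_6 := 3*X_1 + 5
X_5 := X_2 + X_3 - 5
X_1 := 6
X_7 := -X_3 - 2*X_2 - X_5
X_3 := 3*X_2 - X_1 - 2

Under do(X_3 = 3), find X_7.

The intervention breaks the incoming arrows to X_3: X_3 := 3*X_2 - X_1 - 2 no longer applies, and X_3 = 3.
X_5 = X_2 + X_3 - 5  [with X_2=6, X_3=3]  = 4
X_7 = -X_3 - 2*X_2 - X_5  [with X_3=3, X_2=6, X_5=4]  = -19

-19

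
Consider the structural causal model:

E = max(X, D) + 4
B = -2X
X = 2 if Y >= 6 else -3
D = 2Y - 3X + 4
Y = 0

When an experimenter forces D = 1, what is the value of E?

5

do(D=1) replaces the equation D = 2Y - 3X + 4 with the constant D = 1.
X = 2 if Y >= 6 else -3  [with Y=0]  = -3
E = max(X, D) + 4  [with X=-3, D=1]  = 5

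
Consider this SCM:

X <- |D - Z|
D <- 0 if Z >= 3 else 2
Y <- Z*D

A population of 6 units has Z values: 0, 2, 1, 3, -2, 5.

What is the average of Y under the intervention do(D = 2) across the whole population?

do(D=2) breaks D's dependence on Z. With D=2 fixed, Y across the units is 0, 4, 2, 6, -4, 10, mean 3.

3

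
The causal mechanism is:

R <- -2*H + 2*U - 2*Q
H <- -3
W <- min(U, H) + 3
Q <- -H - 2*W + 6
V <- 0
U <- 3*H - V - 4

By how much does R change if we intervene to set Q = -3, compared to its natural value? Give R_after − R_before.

64

The intervention breaks the incoming arrows to Q: Q <- -H - 2*W + 6 no longer applies, and Q = -3.
U = 3*H - V - 4  [with H=-3, V=0]  = -13
R = -2*H + 2*U - 2*Q  [with H=-3, U=-13, Q=-3]  = -14
Without intervention: U = 3*H - V - 4  [with H=-3, V=0]  = -13; W = min(U, H) + 3  [with U=-13, H=-3]  = -10; Q = -H - 2*W + 6  [with H=-3, W=-10]  = 29; R = -2*H + 2*U - 2*Q  [with H=-3, U=-13, Q=29]  = -78.
Change = -14 − (-78) = 64.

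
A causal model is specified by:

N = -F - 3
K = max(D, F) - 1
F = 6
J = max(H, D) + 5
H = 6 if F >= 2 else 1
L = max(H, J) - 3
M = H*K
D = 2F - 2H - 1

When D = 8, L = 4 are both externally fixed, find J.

The joint intervention fixes D = 8, L = 4, removing each variable's own equation.
H = 6 if F >= 2 else 1  [with F=6]  = 6
J = max(H, D) + 5  [with H=6, D=8]  = 13

13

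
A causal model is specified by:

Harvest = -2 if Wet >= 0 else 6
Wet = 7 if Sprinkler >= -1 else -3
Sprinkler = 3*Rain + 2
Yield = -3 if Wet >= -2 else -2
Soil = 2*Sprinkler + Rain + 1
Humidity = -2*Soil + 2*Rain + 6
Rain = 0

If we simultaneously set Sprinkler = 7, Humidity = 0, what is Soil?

15

Under do(Sprinkler = 7, Humidity = 0), each intervened variable's structural equation is replaced by its fixed value.
Soil = 2*Sprinkler + Rain + 1  [with Sprinkler=7, Rain=0]  = 15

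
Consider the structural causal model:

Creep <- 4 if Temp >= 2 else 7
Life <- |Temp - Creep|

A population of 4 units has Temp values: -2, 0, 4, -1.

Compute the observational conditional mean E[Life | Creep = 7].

8

Observing Creep=7 restricts to units where Creep's equation naturally yields 7: Temp ∈ {-2, 0, -1}. In that subpopulation Life = 9, 7, 8, mean 8.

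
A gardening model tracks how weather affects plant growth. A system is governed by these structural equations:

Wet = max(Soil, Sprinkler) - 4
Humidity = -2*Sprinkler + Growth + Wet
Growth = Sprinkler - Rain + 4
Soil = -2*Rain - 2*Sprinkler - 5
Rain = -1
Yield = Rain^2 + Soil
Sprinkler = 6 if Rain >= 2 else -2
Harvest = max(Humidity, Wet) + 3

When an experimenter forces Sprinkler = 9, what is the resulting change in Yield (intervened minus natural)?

Under do(Sprinkler=9), the mechanism Sprinkler = 6 if Rain >= 2 else -2 is discarded; Sprinkler is fixed at 9.
Soil = -2*Rain - 2*Sprinkler - 5  [with Rain=-1, Sprinkler=9]  = -21
Yield = Rain^2 + Soil  [with Rain=-1, Soil=-21]  = -20
Without intervention: Sprinkler = 6 if Rain >= 2 else -2  [with Rain=-1]  = -2; Soil = -2*Rain - 2*Sprinkler - 5  [with Rain=-1, Sprinkler=-2]  = 1; Yield = Rain^2 + Soil  [with Rain=-1, Soil=1]  = 2.
Change = -20 − 2 = -22.

-22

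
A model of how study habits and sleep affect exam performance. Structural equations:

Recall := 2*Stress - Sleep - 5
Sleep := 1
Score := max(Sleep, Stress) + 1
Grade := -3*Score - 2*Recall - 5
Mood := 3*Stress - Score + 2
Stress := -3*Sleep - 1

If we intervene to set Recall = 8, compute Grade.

-27

The intervention breaks the incoming arrows to Recall: Recall := 2*Stress - Sleep - 5 no longer applies, and Recall = 8.
Stress = -3*Sleep - 1  [with Sleep=1]  = -4
Score = max(Sleep, Stress) + 1  [with Sleep=1, Stress=-4]  = 2
Grade = -3*Score - 2*Recall - 5  [with Score=2, Recall=8]  = -27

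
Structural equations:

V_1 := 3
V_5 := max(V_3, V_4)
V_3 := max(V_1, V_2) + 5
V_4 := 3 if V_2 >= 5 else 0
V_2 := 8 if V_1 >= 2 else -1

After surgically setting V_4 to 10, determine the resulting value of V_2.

The intervention breaks the incoming arrows to V_4: V_4 := 3 if V_2 >= 5 else 0 no longer applies, and V_4 = 10.
Since V_2 is not a descendant of the intervened variable, it is unaffected.
V_2 = 8 if V_1 >= 2 else -1  [with V_1=3]  = 8

8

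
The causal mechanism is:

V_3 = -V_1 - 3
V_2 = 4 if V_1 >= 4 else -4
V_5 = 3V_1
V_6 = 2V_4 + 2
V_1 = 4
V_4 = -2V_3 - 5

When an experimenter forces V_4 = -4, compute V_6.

-6

Under do(V_4=-4), the mechanism V_4 = -2V_3 - 5 is discarded; V_4 is fixed at -4.
V_6 = 2V_4 + 2  [with V_4=-4]  = -6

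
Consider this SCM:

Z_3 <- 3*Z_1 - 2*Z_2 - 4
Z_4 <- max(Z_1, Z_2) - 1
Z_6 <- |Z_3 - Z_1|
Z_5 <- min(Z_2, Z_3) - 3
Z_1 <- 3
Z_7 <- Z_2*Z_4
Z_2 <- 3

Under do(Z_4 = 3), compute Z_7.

The intervention breaks the incoming arrows to Z_4: Z_4 <- max(Z_1, Z_2) - 1 no longer applies, and Z_4 = 3.
Z_7 = Z_2*Z_4  [with Z_2=3, Z_4=3]  = 9

9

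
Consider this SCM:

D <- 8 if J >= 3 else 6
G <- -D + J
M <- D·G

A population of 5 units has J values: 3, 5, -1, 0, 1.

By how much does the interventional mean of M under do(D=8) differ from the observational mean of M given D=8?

-19.2

The intervention sets D=8 in all 5 units regardless of J. Recomputing M per unit gives -40, -24, -72, -64, -56; average -51.2.
Observing D=8 restricts to units where D's equation naturally yields 8: J ∈ {3, 5}. In that subpopulation M = -40, -24, mean -32.
Difference = -51.2 − (-32) = -19.2.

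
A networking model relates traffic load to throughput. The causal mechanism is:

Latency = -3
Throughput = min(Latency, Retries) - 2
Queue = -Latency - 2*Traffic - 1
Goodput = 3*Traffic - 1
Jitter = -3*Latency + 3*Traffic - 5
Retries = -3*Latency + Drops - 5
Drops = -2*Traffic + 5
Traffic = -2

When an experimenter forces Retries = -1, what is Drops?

The intervention breaks the incoming arrows to Retries: Retries = -3*Latency + Drops - 5 no longer applies, and Retries = -1.
Since Drops is not a descendant of the intervened variable, it is unaffected.
Drops = -2*Traffic + 5  [with Traffic=-2]  = 9

9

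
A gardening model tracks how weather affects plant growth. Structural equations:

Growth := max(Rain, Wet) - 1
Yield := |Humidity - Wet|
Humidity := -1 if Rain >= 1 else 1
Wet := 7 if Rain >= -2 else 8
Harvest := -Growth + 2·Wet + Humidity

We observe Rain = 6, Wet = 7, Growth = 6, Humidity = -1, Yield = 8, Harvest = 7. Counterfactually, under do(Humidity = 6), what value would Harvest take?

Under do(Humidity=6), the mechanism Humidity := -1 if Rain >= 1 else 1 is discarded; Humidity is fixed at 6.
Wet = 7 if Rain >= -2 else 8  [with Rain=6]  = 7
Growth = max(Rain, Wet) - 1  [with Rain=6, Wet=7]  = 6
Harvest = -Growth + 2·Wet + Humidity  [with Growth=6, Wet=7, Humidity=6]  = 14

14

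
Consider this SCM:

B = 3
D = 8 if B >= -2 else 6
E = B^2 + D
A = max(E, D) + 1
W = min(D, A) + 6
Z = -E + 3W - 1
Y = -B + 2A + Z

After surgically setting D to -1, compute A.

9

Under do(D=-1), the mechanism D = 8 if B >= -2 else 6 is discarded; D is fixed at -1.
E = B^2 + D  [with B=3, D=-1]  = 8
A = max(E, D) + 1  [with E=8, D=-1]  = 9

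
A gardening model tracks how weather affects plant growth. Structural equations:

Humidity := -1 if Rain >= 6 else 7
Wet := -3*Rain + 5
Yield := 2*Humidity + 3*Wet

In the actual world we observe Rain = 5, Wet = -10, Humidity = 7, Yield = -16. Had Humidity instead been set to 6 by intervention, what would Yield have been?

-18

The intervention breaks the incoming arrows to Humidity: Humidity := -1 if Rain >= 6 else 7 no longer applies, and Humidity = 6.
Wet = -3*Rain + 5  [with Rain=5]  = -10
Yield = 2*Humidity + 3*Wet  [with Humidity=6, Wet=-10]  = -18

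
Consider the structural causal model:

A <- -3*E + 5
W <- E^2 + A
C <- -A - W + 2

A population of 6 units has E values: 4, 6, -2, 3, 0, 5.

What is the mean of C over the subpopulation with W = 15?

Conditioning on W=15 selects the 2 unit(s) with E ∈ {-2, 5}. Their C values: -24, -3. Mean = -13.5.

-13.5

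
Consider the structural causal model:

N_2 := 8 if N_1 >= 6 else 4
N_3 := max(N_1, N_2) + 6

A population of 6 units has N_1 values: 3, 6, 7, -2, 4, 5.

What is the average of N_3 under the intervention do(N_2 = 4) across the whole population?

Every unit gets N_2=4 under the intervention. N_3 values become 10, 12, 13, 10, 10, 11; E[N_3|do(N_2=4)] = 11.

11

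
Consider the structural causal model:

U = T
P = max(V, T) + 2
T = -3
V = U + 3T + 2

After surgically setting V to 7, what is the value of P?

9

The intervention breaks the incoming arrows to V: V = U + 3T + 2 no longer applies, and V = 7.
P = max(V, T) + 2  [with V=7, T=-3]  = 9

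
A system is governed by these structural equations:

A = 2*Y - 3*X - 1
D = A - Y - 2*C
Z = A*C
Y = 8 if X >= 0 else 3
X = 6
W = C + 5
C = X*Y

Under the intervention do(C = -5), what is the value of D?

-1

The intervention breaks the incoming arrows to C: C = X*Y no longer applies, and C = -5.
Y = 8 if X >= 0 else 3  [with X=6]  = 8
A = 2*Y - 3*X - 1  [with Y=8, X=6]  = -3
D = A - Y - 2*C  [with A=-3, Y=8, C=-5]  = -1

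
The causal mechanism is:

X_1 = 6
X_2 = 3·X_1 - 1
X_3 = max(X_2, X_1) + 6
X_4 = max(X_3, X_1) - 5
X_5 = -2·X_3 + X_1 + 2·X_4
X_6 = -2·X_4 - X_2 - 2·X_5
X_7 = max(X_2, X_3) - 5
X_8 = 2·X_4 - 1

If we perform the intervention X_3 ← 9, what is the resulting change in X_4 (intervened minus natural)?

The intervention breaks the incoming arrows to X_3: X_3 = max(X_2, X_1) + 6 no longer applies, and X_3 = 9.
X_4 = max(X_3, X_1) - 5  [with X_3=9, X_1=6]  = 4
Without intervention: X_2 = 3·X_1 - 1  [with X_1=6]  = 17; X_3 = max(X_2, X_1) + 6  [with X_2=17, X_1=6]  = 23; X_4 = max(X_3, X_1) - 5  [with X_3=23, X_1=6]  = 18.
Change = 4 − 18 = -14.

-14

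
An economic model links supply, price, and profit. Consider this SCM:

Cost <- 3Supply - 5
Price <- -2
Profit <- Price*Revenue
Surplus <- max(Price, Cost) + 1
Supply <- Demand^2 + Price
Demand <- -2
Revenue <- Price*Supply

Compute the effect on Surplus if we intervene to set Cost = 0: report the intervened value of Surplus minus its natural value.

The intervention breaks the incoming arrows to Cost: Cost <- 3Supply - 5 no longer applies, and Cost = 0.
Surplus = max(Price, Cost) + 1  [with Price=-2, Cost=0]  = 1
Without intervention: Supply = Demand^2 + Price  [with Demand=-2, Price=-2]  = 2; Cost = 3Supply - 5  [with Supply=2]  = 1; Surplus = max(Price, Cost) + 1  [with Price=-2, Cost=1]  = 2.
Change = 1 − 2 = -1.

-1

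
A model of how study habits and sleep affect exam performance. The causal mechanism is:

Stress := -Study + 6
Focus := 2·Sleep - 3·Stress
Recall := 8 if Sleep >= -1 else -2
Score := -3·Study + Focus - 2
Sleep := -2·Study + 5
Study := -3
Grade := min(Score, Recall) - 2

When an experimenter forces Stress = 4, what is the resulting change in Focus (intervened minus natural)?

The intervention breaks the incoming arrows to Stress: Stress := -Study + 6 no longer applies, and Stress = 4.
Sleep = -2·Study + 5  [with Study=-3]  = 11
Focus = 2·Sleep - 3·Stress  [with Sleep=11, Stress=4]  = 10
Without intervention: Sleep = -2·Study + 5  [with Study=-3]  = 11; Stress = -Study + 6  [with Study=-3]  = 9; Focus = 2·Sleep - 3·Stress  [with Sleep=11, Stress=9]  = -5.
Change = 10 − (-5) = 15.

15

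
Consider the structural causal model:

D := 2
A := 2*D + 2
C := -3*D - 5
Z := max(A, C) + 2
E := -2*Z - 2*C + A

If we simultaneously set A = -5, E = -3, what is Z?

-3

The joint intervention fixes A = -5, E = -3, removing each variable's own equation.
C = -3*D - 5  [with D=2]  = -11
Z = max(A, C) + 2  [with A=-5, C=-11]  = -3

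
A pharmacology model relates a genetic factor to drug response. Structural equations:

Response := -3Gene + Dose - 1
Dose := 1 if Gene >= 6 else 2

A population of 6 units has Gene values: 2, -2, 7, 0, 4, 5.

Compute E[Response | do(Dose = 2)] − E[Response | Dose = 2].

-2.6

Every unit gets Dose=2 under the intervention. Response values become -5, 7, -20, 1, -11, -14; E[Response|do(Dose=2)] = -7.
Conditioning on Dose=2 selects the 5 unit(s) with Gene ∈ {2, -2, 0, 4, 5}. Their Response values: -5, 7, 1, -11, -14. Mean = -4.4.
Difference = -7 − (-4.4) = -2.6.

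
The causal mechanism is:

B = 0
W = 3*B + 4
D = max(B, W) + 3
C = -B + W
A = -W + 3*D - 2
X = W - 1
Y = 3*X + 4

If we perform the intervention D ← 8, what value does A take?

18

do(D=8) replaces the equation D = max(B, W) + 3 with the constant D = 8.
W = 3*B + 4  [with B=0]  = 4
A = -W + 3*D - 2  [with W=4, D=8]  = 18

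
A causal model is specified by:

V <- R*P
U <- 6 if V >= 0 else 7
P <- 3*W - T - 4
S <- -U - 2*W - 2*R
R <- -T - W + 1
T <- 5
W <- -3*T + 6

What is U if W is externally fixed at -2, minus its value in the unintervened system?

-1

Under do(W=-2), the mechanism W <- -3*T + 6 is discarded; W is fixed at -2.
R = -T - W + 1  [with T=5, W=-2]  = -2
P = 3*W - T - 4  [with W=-2, T=5]  = -15
V = R*P  [with R=-2, P=-15]  = 30
U = 6 if V >= 0 else 7  [with V=30]  = 6
Without intervention: W = -3*T + 6  [with T=5]  = -9; R = -T - W + 1  [with T=5, W=-9]  = 5; P = 3*W - T - 4  [with W=-9, T=5]  = -36; V = R*P  [with R=5, P=-36]  = -180; U = 6 if V >= 0 else 7  [with V=-180]  = 7.
Change = 6 − 7 = -1.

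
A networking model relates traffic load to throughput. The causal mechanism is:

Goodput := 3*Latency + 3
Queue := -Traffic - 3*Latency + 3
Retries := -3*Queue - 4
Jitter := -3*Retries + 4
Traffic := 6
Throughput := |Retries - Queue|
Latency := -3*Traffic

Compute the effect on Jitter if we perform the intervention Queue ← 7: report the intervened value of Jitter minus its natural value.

do(Queue=7) replaces the equation Queue := -Traffic - 3*Latency + 3 with the constant Queue = 7.
Retries = -3*Queue - 4  [with Queue=7]  = -25
Jitter = -3*Retries + 4  [with Retries=-25]  = 79
Without intervention: Latency = -3*Traffic  [with Traffic=6]  = -18; Queue = -Traffic - 3*Latency + 3  [with Traffic=6, Latency=-18]  = 51; Retries = -3*Queue - 4  [with Queue=51]  = -157; Jitter = -3*Retries + 4  [with Retries=-157]  = 475.
Change = 79 − 475 = -396.

-396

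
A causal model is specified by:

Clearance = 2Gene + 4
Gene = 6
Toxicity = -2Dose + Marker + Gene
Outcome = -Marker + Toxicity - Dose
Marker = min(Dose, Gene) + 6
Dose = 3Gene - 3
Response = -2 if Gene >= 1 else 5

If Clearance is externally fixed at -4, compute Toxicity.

-12

do(Clearance=-4) replaces the equation Clearance = 2Gene + 4 with the constant Clearance = -4.
Since Toxicity is not a descendant of the intervened variable, it is unaffected.
Dose = 3Gene - 3  [with Gene=6]  = 15
Marker = min(Dose, Gene) + 6  [with Dose=15, Gene=6]  = 12
Toxicity = -2Dose + Marker + Gene  [with Dose=15, Marker=12, Gene=6]  = -12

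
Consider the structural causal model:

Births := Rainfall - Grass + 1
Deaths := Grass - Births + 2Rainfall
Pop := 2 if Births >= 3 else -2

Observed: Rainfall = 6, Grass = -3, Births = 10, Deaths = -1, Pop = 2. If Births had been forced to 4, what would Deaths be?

5

The intervention breaks the incoming arrows to Births: Births := Rainfall - Grass + 1 no longer applies, and Births = 4.
Deaths = Grass - Births + 2Rainfall  [with Grass=-3, Births=4, Rainfall=6]  = 5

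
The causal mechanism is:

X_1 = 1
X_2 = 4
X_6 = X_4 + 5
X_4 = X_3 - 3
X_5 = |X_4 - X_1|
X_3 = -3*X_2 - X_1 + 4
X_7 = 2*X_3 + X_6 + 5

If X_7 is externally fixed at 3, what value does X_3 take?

-9

Intervening sets X_7 = 3 and removes its equation (X_7 = 2*X_3 + X_6 + 5).
X_3 is not downstream of the intervention, so its value is determined by the original equations.
X_3 = -3*X_2 - X_1 + 4  [with X_2=4, X_1=1]  = -9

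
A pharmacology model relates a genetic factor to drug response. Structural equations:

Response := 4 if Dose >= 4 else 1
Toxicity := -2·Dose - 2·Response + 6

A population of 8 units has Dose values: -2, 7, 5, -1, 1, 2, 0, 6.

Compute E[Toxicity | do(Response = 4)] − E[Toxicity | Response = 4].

7.5

do(Response=4) breaks Response's dependence on Dose. With Response=4 fixed, Toxicity across the units is 2, -16, -12, 0, -4, -6, -2, -14, mean -6.5.
Conditioning on Response=4 selects the 3 unit(s) with Dose ∈ {7, 5, 6}. Their Toxicity values: -16, -12, -14. Mean = -14.
Difference = -6.5 − (-14) = 7.5.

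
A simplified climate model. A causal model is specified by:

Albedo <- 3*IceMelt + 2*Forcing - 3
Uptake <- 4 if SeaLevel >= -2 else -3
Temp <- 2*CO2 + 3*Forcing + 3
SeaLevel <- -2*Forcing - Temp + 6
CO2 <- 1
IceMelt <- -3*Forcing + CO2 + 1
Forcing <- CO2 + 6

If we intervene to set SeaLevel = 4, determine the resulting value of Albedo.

-46

do(SeaLevel=4) replaces the equation SeaLevel <- -2*Forcing - Temp + 6 with the constant SeaLevel = 4.
Since Albedo is not a descendant of the intervened variable, it is unaffected.
Forcing = CO2 + 6  [with CO2=1]  = 7
IceMelt = -3*Forcing + CO2 + 1  [with Forcing=7, CO2=1]  = -19
Albedo = 3*IceMelt + 2*Forcing - 3  [with IceMelt=-19, Forcing=7]  = -46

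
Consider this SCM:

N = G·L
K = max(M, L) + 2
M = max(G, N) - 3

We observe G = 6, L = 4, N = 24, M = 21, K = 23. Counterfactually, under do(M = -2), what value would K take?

6

Intervening sets M = -2 and removes its equation (M = max(G, N) - 3).
K = max(M, L) + 2  [with M=-2, L=4]  = 6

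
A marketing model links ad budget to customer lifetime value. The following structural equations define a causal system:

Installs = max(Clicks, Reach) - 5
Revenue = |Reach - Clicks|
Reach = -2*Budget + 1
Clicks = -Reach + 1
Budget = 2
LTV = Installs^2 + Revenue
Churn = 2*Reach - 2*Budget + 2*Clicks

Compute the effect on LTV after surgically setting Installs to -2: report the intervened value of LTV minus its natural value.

The intervention breaks the incoming arrows to Installs: Installs = max(Clicks, Reach) - 5 no longer applies, and Installs = -2.
Reach = -2*Budget + 1  [with Budget=2]  = -3
Clicks = -Reach + 1  [with Reach=-3]  = 4
Revenue = |Reach - Clicks|  [with Reach=-3, Clicks=4]  = 7
LTV = Installs^2 + Revenue  [with Installs=-2, Revenue=7]  = 11
Without intervention: Reach = -2*Budget + 1  [with Budget=2]  = -3; Clicks = -Reach + 1  [with Reach=-3]  = 4; Installs = max(Clicks, Reach) - 5  [with Clicks=4, Reach=-3]  = -1; Revenue = |Reach - Clicks|  [with Reach=-3, Clicks=4]  = 7; LTV = Installs^2 + Revenue  [with Installs=-1, Revenue=7]  = 8.
Change = 11 − 8 = 3.

3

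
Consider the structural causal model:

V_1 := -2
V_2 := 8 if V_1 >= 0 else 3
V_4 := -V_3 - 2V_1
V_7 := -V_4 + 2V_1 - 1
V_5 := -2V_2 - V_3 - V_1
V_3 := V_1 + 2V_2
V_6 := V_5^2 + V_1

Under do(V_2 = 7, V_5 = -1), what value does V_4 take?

The joint intervention fixes V_2 = 7, V_5 = -1, removing each variable's own equation.
V_3 = V_1 + 2V_2  [with V_1=-2, V_2=7]  = 12
V_4 = -V_3 - 2V_1  [with V_3=12, V_1=-2]  = -8

-8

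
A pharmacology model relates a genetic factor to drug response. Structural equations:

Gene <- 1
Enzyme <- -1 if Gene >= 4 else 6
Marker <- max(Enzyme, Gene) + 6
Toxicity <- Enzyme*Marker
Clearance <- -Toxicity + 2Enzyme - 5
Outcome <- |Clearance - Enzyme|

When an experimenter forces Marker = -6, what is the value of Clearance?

do(Marker=-6) replaces the equation Marker <- max(Enzyme, Gene) + 6 with the constant Marker = -6.
Enzyme = -1 if Gene >= 4 else 6  [with Gene=1]  = 6
Toxicity = Enzyme*Marker  [with Enzyme=6, Marker=-6]  = -36
Clearance = -Toxicity + 2Enzyme - 5  [with Toxicity=-36, Enzyme=6]  = 43

43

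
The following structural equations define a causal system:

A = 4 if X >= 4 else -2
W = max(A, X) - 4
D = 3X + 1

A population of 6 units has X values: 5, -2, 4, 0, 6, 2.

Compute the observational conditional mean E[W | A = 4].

E[W|A=4] averages over only the 3 units with A=4 (X = 5, 4, 6): W = 1, 0, 2, mean 1.

1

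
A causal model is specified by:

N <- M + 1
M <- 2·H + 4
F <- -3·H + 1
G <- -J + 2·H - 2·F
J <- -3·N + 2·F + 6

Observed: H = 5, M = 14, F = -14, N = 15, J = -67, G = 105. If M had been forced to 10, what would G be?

93

Under do(M=10), the mechanism M <- 2·H + 4 is discarded; M is fixed at 10.
F = -3·H + 1  [with H=5]  = -14
N = M + 1  [with M=10]  = 11
J = -3·N + 2·F + 6  [with N=11, F=-14]  = -55
G = -J + 2·H - 2·F  [with J=-55, H=5, F=-14]  = 93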